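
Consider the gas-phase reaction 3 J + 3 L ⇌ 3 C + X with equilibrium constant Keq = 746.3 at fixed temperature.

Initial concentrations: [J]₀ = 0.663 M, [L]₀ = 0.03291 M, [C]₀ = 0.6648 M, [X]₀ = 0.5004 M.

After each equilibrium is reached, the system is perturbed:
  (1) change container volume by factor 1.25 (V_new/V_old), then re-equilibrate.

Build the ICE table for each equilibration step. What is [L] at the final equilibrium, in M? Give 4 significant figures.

Q₀ = 1.4154e+04 vs Keq = 746.3 ⇒ Q>K, reverse
Step 1:
                   J          L          C          X
  I            0.663    0.03291     0.6648     0.5004
  C          0.04335    0.04335   -0.04335   -0.01445
  E           0.7063    0.07626     0.6215      0.486
  solve Keq expr → x = -0.01445; check Q = 746.3
Then change container volume by factor 1.25 (V_new/V_old).
Step 2:
                   J          L          C          X
  I           0.5651    0.06101     0.4972     0.3888
  C         0.007622   0.007622  -0.007622  -0.002541
  E           0.5727    0.06863     0.4895     0.3862
  solve Keq expr → x = -0.002541; check Q = 746.3

[L]_eq = 0.06863 M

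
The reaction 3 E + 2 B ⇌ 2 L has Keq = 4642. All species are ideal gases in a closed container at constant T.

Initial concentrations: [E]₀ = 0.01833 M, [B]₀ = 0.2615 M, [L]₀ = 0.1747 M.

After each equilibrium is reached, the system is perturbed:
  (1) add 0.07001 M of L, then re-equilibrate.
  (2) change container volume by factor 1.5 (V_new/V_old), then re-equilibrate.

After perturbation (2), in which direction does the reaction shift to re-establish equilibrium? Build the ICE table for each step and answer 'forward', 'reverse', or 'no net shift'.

Direction: reverse

Q₀ = 7.2469e+04 vs Keq = 4642 ⇒ Q>K, reverse
Step 1:
                  E         B         L
  I         0.01833    0.2615    0.1747
  C         0.02313   0.01542  -0.01542
  E         0.04146    0.2769    0.1593
  solve Keq expr → x = -0.00771; check Q = 4642
Then add 0.07001 M of L.
Step 2:
                  E         B         L
  I         0.04146    0.2769    0.2293
  C        0.009622  0.006415 -0.006415
  E         0.05108    0.2833    0.2229
  solve Keq expr → x = -0.003207; check Q = 4642
Then change container volume by factor 1.5 (V_new/V_old).
Step 3:
                  E         B         L
  I         0.03406    0.1889    0.1486
  C         0.01346  0.008971 -0.008971
  E         0.04751    0.1979    0.1396
  solve Keq expr → x = -0.004486; check Q = 4642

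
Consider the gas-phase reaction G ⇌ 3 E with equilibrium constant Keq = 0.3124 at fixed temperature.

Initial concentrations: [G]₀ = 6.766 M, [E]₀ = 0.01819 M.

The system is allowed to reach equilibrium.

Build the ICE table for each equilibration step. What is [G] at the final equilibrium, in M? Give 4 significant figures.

[G]_eq = 6.353 M

Q₀ = 8.8954e-07 vs Keq = 0.3124 ⇒ Q<K, forward
Step 1:
                    G           E
  I             6.766     0.01819
  C           -0.4128       1.239
  E             6.353       1.257
  solve Keq expr → x = 0.4128; check Q = 0.3124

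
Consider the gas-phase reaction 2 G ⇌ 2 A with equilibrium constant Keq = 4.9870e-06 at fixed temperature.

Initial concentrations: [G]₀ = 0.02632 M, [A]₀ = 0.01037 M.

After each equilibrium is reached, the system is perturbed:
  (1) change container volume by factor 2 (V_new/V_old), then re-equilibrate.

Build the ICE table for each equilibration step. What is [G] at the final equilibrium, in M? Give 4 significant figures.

[G]_eq = 0.0183 M

Q₀ = 0.1552 vs Keq = 4.9870e-06 ⇒ Q>K, reverse
Step 1:
                    G           A
  I           0.02632     0.01037
  C           0.01029    -0.01029
  E           0.03661  8.1752e-05
  solve Keq expr → x = -0.005144; check Q = 4.9870e-06
Then change container volume by factor 2 (V_new/V_old).
Step 2:
                    G           A
  I            0.0183  4.0876e-05
  C                 0           0
  E            0.0183  4.0876e-05
  solve Keq expr → x = 0; check Q = 4.9870e-06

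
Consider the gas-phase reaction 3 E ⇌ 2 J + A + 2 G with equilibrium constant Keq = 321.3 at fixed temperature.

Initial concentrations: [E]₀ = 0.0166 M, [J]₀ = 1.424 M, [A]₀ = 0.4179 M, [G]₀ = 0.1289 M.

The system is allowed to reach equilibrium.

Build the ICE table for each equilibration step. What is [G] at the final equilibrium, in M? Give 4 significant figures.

Q₀ = 3078 vs Keq = 321.3 ⇒ Q>K, reverse
Step 1:
                   E          J          A          G
  init        0.0166      1.424     0.4179     0.1289
  Δ          0.01633   -0.01089  -0.005443   -0.01089
  eq         0.03293      1.413     0.4125      0.118
  solve Keq expr → x = -0.005443; check Q = 321.3

[G]_eq = 0.118 M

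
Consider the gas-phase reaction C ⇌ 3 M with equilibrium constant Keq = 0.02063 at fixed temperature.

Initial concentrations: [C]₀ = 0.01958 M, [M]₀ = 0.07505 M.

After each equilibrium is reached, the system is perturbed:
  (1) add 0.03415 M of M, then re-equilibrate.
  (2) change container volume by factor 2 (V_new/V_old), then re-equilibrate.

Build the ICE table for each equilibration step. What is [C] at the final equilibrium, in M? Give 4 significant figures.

Q₀ = 0.02159 vs Keq = 0.02063 ⇒ Q>K, reverse
Step 1:
                   C          M
  I          0.01958    0.07505
  C       2.6536e-04 -7.9608e-04
  E          0.01985    0.07425
  solve Keq expr → x = -2.6536e-04; check Q = 0.02063
Then add 0.03415 M of M.
Step 2:
                   C          M
  I          0.01985     0.1084
  C          0.00832   -0.02496
  E          0.02816    0.08345
  solve Keq expr → x = -0.00832; check Q = 0.02063
Then change container volume by factor 2 (V_new/V_old).
Step 3:
                   C          M
  I          0.01408    0.04172
  C        -0.005098    0.01529
  E         0.008985    0.05702
  solve Keq expr → x = 0.005098; check Q = 0.02063

[C]_eq = 0.008985 M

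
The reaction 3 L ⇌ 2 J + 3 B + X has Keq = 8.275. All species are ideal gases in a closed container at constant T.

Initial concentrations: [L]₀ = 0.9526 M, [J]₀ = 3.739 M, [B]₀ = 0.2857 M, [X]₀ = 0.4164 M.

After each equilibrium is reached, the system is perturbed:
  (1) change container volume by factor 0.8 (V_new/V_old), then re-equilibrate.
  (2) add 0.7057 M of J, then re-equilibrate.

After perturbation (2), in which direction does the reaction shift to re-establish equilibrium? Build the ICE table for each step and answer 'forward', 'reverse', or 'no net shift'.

Q₀ = 0.157 vs Keq = 8.275 ⇒ Q<K, forward
Step 1:
                    L           J           B           X
  init         0.9526       3.739      0.2857      0.4164
  Δ           -0.3334      0.2223      0.3334      0.1111
  eq           0.6192       3.961      0.6191      0.5275
  solve Keq expr → x = 0.1111; check Q = 8.275
Then change container volume by factor 0.8 (V_new/V_old).
Step 2:
                    L           J           B           X
  init          0.774       4.952      0.7739      0.6594
  Δ           0.07815     -0.0521    -0.07815    -0.02605
  eq           0.8521       4.899      0.6957      0.6334
  solve Keq expr → x = -0.02605; check Q = 8.275
Then add 0.7057 M of J.
Step 3:
                    L           J           B           X
  init         0.8521       5.605      0.6957      0.6334
  Δ           0.03116    -0.02077    -0.03116    -0.01039
  eq           0.8833       5.584      0.6646       0.623
  solve Keq expr → x = -0.01039; check Q = 8.275

Direction: reverse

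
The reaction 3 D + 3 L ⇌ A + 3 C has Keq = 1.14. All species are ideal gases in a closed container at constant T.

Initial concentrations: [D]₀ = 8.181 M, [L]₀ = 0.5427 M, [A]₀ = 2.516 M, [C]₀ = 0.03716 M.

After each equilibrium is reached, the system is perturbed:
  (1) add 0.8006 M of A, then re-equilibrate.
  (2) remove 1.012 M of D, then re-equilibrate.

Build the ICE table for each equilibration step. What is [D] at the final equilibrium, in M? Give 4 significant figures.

Q₀ = 1.4752e-06 vs Keq = 1.14 ⇒ Q<K, forward
Step 1:
                   D          L          A          C
  init         8.181     0.5427      2.516    0.03716
  Δ          -0.4576    -0.4576     0.1525     0.4576
  eq           7.723    0.08506      2.669     0.4948
  solve Keq expr → x = 0.1525; check Q = 1.14
Then add 0.8006 M of A.
Step 2:
                   D          L          A          C
  init         7.723    0.08506      3.469     0.4948
  Δ         0.006466   0.006466  -0.002155  -0.006466
  eq            7.73    0.09153      3.467     0.4883
  solve Keq expr → x = -0.002155; check Q = 1.14
Then remove 1.012 M of D.
Step 3:
                   D          L          A          C
  init         6.718    0.09153      3.467     0.4883
  Δ          0.01117    0.01117  -0.003724   -0.01117
  eq           6.729     0.1027      3.463     0.4772
  solve Keq expr → x = -0.003724; check Q = 1.14

[D]_eq = 6.729 M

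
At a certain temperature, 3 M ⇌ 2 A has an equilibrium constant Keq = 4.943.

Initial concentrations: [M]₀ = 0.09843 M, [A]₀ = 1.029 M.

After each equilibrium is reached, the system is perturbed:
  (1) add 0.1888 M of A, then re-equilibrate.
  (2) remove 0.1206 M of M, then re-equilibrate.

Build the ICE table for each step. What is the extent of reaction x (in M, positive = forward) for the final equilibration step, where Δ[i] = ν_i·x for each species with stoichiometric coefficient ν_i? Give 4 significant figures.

Q₀ = 1110 vs Keq = 4.943 ⇒ Q>K, reverse
Step 1:
                    M           A
  init        0.09843       1.029
  Δ            0.3934     -0.2622
  eq           0.4918      0.7668
  solve Keq expr → x = -0.1311; check Q = 4.943
Then add 0.1888 M of A.
Step 2:
                    M           A
  init         0.4918      0.9556
  Δ           0.06136    -0.04091
  eq           0.5531      0.9147
  solve Keq expr → x = -0.02045; check Q = 4.943
Then remove 0.1206 M of M.
Step 3:
                    M           A
  init         0.4325      0.9147
  Δ           0.09481    -0.06321
  eq           0.5274      0.8514
  solve Keq expr → x = -0.0316; check Q = 4.943

x = -0.0316 M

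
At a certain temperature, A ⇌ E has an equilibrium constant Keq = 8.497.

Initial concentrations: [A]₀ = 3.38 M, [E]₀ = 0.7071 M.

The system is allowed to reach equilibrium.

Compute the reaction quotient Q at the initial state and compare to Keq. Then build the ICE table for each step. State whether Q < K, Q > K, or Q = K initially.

Q₀ = 0.2092; Q < K (proceeds forward)

Q₀ = 0.2092 vs Keq = 8.497 ⇒ Q<K, forward
Step 1:
                   A          E
  init          3.38     0.7071
  Δ            -2.95       2.95
  eq          0.4304      3.657
  solve Keq expr → x = 2.95; check Q = 8.497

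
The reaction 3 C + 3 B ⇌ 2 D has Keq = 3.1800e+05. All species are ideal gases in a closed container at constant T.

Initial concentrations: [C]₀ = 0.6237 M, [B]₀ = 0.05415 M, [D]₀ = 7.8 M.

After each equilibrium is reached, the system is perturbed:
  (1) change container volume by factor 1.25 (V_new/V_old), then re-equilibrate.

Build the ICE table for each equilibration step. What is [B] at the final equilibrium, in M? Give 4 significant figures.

Q₀ = 1.5793e+06 vs Keq = 3.1800e+05 ⇒ Q>K, reverse
Step 1:
                  C         B         D
  I          0.6237   0.05415       7.8
  C         0.03338   0.03338  -0.02225
  E          0.6571   0.08753     7.778
  solve Keq expr → x = -0.01113; check Q = 3.1800e+05
Then change container volume by factor 1.25 (V_new/V_old).
Step 2:
                  C         B         D
  I          0.5257   0.07002     6.222
  C         0.02058   0.02058  -0.01372
  E          0.5462    0.0906     6.208
  solve Keq expr → x = -0.00686; check Q = 3.1800e+05

[B]_eq = 0.0906 M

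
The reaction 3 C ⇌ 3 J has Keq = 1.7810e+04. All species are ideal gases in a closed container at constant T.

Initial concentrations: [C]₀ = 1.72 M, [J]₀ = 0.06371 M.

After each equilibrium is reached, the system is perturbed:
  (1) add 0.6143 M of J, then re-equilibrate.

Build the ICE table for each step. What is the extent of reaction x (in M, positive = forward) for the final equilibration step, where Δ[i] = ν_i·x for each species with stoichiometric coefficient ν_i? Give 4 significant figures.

Q₀ = 5.0820e-05 vs Keq = 1.7810e+04 ⇒ Q<K, forward
Step 1:
                  C         J
  Initial      1.72   0.06371
  Change     -1.654     1.654
  Equil     0.06578     1.718
  solve Keq expr → x = 0.5514; check Q = 1.7810e+04
Then add 0.6143 M of J.
Step 2:
                  C         J
  Initial   0.06578     2.332
  Change    0.02266  -0.02266
  Equil     0.08844      2.31
  solve Keq expr → x = -0.007552; check Q = 1.7810e+04

x = -0.007552 M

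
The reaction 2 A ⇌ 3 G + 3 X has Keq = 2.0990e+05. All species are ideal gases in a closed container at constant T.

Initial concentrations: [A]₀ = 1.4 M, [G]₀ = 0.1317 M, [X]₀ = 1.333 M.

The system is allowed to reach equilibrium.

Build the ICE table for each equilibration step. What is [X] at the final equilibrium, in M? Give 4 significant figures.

Q₀ = 0.002761 vs Keq = 2.0990e+05 ⇒ Q<K, forward
Step 1:
                    A           G           X
  I               1.4      0.1317       1.333
  C            -1.357       2.035       2.035
  E           0.04305       2.167       3.368
  solve Keq expr → x = 0.6785; check Q = 2.0990e+05

[X]_eq = 3.368 M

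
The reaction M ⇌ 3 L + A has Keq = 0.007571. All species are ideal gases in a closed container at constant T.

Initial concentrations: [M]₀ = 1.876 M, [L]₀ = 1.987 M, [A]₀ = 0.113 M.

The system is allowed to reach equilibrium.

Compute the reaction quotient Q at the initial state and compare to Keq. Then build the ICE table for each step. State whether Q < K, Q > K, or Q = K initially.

Q₀ = 0.4725; Q > K (proceeds reverse)

Q₀ = 0.4725 vs Keq = 0.007571 ⇒ Q>K, reverse
Step 1:
                    M           L           A
  I             1.876       1.987       0.113
  C            0.1097     -0.3291     -0.1097
  E             1.986       1.658    0.003299
  solve Keq expr → x = -0.1097; check Q = 0.007571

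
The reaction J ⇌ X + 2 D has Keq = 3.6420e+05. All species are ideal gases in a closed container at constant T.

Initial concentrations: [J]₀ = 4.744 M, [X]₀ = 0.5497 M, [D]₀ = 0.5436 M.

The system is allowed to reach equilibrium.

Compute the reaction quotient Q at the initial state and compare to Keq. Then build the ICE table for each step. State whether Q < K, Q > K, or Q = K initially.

Q₀ = 0.03424 vs Keq = 3.6420e+05 ⇒ Q<K, forward
Step 1:
                    J           X           D
  Initial       4.744      0.5497      0.5436
  Change       -4.743       4.743       9.485
  Equil      0.001461       5.292       10.03
  solve Keq expr → x = 4.743; check Q = 3.6420e+05

Q₀ = 0.03424; Q < K (proceeds forward)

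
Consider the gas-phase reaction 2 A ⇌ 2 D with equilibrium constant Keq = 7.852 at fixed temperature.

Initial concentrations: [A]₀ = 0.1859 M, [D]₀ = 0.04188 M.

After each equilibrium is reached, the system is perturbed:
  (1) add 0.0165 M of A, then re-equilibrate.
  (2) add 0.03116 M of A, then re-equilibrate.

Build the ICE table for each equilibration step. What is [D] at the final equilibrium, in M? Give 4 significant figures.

Q₀ = 0.05075 vs Keq = 7.852 ⇒ Q<K, forward
Step 1:
                  A         D
  init       0.1859   0.04188
  Δ          -0.126     0.126
  eq        0.05991    0.1679
  solve Keq expr → x = 0.063; check Q = 7.852
Then add 0.0165 M of A.
Step 2:
                  A         D
  init      0.07641    0.1679
  Δ        -0.01216   0.01216
  eq        0.06425      0.18
  solve Keq expr → x = 0.00608; check Q = 7.852
Then add 0.03116 M of A.
Step 3:
                  A         D
  init      0.09541      0.18
  Δ        -0.02296   0.02296
  eq        0.07244     0.203
  solve Keq expr → x = 0.01148; check Q = 7.852

[D]_eq = 0.203 M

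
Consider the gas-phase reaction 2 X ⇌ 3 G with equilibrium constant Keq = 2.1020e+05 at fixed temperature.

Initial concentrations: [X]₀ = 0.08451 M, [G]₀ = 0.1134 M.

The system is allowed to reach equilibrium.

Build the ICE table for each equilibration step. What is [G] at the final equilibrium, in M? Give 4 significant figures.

Q₀ = 0.2042 vs Keq = 2.1020e+05 ⇒ Q<K, forward
Step 1:
                  X         G
  init      0.08451    0.1134
  Δ        -0.08425    0.1264
  eq      2.5610e-04    0.2398
  solve Keq expr → x = 0.04213; check Q = 2.1020e+05

[G]_eq = 0.2398 M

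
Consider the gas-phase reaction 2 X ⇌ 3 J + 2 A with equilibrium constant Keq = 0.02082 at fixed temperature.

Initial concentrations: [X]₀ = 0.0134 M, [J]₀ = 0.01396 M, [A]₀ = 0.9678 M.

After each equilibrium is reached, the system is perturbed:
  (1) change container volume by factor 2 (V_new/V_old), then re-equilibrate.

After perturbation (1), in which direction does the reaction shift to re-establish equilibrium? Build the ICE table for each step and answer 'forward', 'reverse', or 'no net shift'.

Q₀ = 0.01419 vs Keq = 0.02082 ⇒ Q<K, forward
Step 1:
                  X         J         A
  Initial    0.0134   0.01396    0.9678
  Change  -8.2434e-04  0.001237 8.2434e-04
  Equil     0.01258    0.0152    0.9686
  solve Keq expr → x = 4.1217e-04; check Q = 0.02082
Then change container volume by factor 2 (V_new/V_old).
Step 2:
                  X         J         A
  Initial  0.006288  0.007598    0.4843
  Change   -0.00234  0.003509   0.00234
  Equil    0.003948   0.01111    0.4867
  solve Keq expr → x = 0.00117; check Q = 0.02082

Direction: forward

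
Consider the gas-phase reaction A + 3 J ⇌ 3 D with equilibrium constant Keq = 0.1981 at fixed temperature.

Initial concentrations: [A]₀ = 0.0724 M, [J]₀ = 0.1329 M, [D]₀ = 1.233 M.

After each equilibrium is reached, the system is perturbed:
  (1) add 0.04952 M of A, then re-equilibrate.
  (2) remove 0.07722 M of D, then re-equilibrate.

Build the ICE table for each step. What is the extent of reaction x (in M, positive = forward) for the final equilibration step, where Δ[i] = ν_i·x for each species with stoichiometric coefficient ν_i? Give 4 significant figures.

x = 0.01673 M

Q₀ = 1.1030e+04 vs Keq = 0.1981 ⇒ Q>K, reverse
Step 1:
                  A         J         D
  init       0.0724    0.1329     1.233
  Δ          0.2784    0.8351   -0.8351
  eq         0.3508     0.968    0.3979
  solve Keq expr → x = -0.2784; check Q = 0.1981
Then add 0.04952 M of A.
Step 2:
                  A         J         D
  init       0.4003     0.968    0.3979
  Δ       -0.003866   -0.0116    0.0116
  eq         0.3964    0.9564    0.4095
  solve Keq expr → x = 0.003866; check Q = 0.1981
Then remove 0.07722 M of D.
Step 3:
                  A         J         D
  init       0.3964    0.9564    0.3323
  Δ        -0.01673  -0.05019   0.05019
  eq         0.3797    0.9062    0.3825
  solve Keq expr → x = 0.01673; check Q = 0.1981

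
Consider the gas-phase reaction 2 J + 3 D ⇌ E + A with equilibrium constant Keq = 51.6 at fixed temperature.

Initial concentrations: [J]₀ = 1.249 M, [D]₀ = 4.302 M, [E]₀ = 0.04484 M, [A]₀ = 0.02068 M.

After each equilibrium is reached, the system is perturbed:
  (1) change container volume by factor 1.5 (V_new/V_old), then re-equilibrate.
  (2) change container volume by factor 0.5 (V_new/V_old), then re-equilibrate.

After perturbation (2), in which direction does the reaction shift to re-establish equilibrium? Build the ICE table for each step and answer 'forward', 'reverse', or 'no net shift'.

Q₀ = 7.4659e-06 vs Keq = 51.6 ⇒ Q<K, forward
Step 1:
                    J           D           E           A
  Initial       1.249       4.302     0.04484     0.02068
  Change       -1.226      -1.839      0.6129      0.6129
  Equil       0.02324       2.463      0.6577      0.6336
  solve Keq expr → x = 0.6129; check Q = 51.6
Then change container volume by factor 1.5 (V_new/V_old).
Step 2:
                    J           D           E           A
  Initial      0.0155       1.642      0.4385      0.4224
  Change      0.01211     0.01817   -0.006056   -0.006056
  Equil       0.02761        1.66      0.4324      0.4163
  solve Keq expr → x = -0.006056; check Q = 51.6
Then change container volume by factor 0.5 (V_new/V_old).
Step 3:
                    J           D           E           A
  Initial     0.05521       3.321      0.8648      0.8326
  Change     -0.03481    -0.05222     0.01741     0.01741
  Equil        0.0204       3.269      0.8823        0.85
  solve Keq expr → x = 0.01741; check Q = 51.6

Direction: forward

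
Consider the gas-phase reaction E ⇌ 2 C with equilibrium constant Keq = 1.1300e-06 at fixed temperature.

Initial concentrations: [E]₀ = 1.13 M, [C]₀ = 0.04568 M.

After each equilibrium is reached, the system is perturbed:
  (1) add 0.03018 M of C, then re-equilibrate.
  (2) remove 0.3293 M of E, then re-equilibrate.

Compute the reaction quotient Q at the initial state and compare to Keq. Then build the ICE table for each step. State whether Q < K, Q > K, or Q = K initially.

Q₀ = 0.001847 vs Keq = 1.1300e-06 ⇒ Q>K, reverse
Step 1:
                  E         C
  Initial      1.13   0.04568
  Change    0.02227  -0.04454
  Equil       1.152  0.001141
  solve Keq expr → x = -0.02227; check Q = 1.1300e-06
Then add 0.03018 M of C.
Step 2:
                  E         C
  Initial     1.152   0.03132
  Change    0.01509  -0.03017
  Equil       1.167  0.001149
  solve Keq expr → x = -0.01509; check Q = 1.1300e-06
Then remove 0.3293 M of E.
Step 3:
                  E         C
  Initial    0.8381  0.001149
  Change  8.7667e-05 -1.7533e-04
  Equil      0.8381 9.7319e-04
  solve Keq expr → x = -8.7667e-05; check Q = 1.1300e-06

Q₀ = 0.001847; Q > K (proceeds reverse)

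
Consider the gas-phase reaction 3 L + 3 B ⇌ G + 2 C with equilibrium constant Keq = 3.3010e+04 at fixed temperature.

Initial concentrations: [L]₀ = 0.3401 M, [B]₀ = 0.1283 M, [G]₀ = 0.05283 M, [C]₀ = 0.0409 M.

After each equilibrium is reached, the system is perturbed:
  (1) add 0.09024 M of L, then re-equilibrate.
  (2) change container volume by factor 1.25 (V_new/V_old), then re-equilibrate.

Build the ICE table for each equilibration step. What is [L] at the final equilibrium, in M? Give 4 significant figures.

Q₀ = 1.064 vs Keq = 3.3010e+04 ⇒ Q<K, forward
Step 1:
                    L           B           G           C
  init         0.3401      0.1283     0.05283      0.0409
  Δ           -0.1135     -0.1135     0.03785      0.0757
  eq           0.2266     0.01475     0.09068      0.1166
  solve Keq expr → x = 0.03785; check Q = 3.3010e+04
Then add 0.09024 M of L.
Step 2:
                    L           B           G           C
  init         0.3168     0.01475     0.09068      0.1166
  Δ         -0.003865   -0.003865    0.001288    0.002576
  eq           0.3129     0.01089     0.09197      0.1192
  solve Keq expr → x = 0.001288; check Q = 3.3010e+04
Then change container volume by factor 1.25 (V_new/V_old).
Step 3:
                    L           B           G           C
  init         0.2503    0.008711     0.07357     0.09534
  Δ          0.001962    0.001962 -6.5410e-04   -0.001308
  eq           0.2523     0.01067     0.07292     0.09403
  solve Keq expr → x = -6.5410e-04; check Q = 3.3010e+04

[L]_eq = 0.2523 M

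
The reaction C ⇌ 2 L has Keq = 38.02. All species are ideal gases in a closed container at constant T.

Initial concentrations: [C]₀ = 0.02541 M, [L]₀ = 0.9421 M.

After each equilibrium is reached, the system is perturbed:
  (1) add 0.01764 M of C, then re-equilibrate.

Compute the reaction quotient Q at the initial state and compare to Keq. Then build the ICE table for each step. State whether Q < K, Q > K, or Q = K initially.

Q₀ = 34.93; Q < K (proceeds forward)

Q₀ = 34.93 vs Keq = 38.02 ⇒ Q<K, forward
Step 1:
                   C          L
  Initial    0.02541     0.9421
  Change   -0.001879   0.003758
  Equil      0.02353     0.9459
  solve Keq expr → x = 0.001879; check Q = 38.02
Then add 0.01764 M of C.
Step 2:
                   C          L
  Initial    0.04117     0.9459
  Change    -0.01602    0.03204
  Equil      0.02515     0.9779
  solve Keq expr → x = 0.01602; check Q = 38.02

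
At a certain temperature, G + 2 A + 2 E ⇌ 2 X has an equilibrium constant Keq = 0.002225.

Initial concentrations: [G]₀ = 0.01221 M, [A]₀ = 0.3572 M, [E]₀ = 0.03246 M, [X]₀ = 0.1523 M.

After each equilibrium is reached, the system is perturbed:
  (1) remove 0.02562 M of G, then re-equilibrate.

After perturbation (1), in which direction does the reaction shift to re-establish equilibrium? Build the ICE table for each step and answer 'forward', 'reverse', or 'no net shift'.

Direction: reverse

Q₀ = 1.4131e+04 vs Keq = 0.002225 ⇒ Q>K, reverse
Step 1:
                  G         A         E         X
  init      0.01221    0.3572   0.03246    0.1523
  Δ          0.0755     0.151     0.151    -0.151
  eq        0.08771    0.5082    0.1835  0.001302
  solve Keq expr → x = -0.0755; check Q = 0.002225
Then remove 0.02562 M of G.
Step 2:
                  G         A         E         X
  init      0.06209    0.5082    0.1835  0.001302
  Δ       1.0202e-04 2.0405e-04 2.0405e-04 -2.0405e-04
  eq        0.06219    0.5084    0.1837  0.001098
  solve Keq expr → x = -1.0202e-04; check Q = 0.002225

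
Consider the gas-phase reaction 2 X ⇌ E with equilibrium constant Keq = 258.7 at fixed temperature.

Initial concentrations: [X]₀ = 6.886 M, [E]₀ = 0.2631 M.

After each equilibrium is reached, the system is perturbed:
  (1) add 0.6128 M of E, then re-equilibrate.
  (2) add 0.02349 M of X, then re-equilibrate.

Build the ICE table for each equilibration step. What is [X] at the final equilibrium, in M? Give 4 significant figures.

Q₀ = 0.005549 vs Keq = 258.7 ⇒ Q<K, forward
Step 1:
                  X         E
  I           6.886    0.2631
  C          -6.767     3.384
  E          0.1187     3.647
  solve Keq expr → x = 3.384; check Q = 258.7
Then add 0.6128 M of E.
Step 2:
                  X         E
  I          0.1187      4.26
  C        0.009517 -0.004758
  E          0.1282     4.255
  solve Keq expr → x = -0.004758; check Q = 258.7
Then add 0.02349 M of X.
Step 3:
                  X         E
  I          0.1517     4.255
  C        -0.02331   0.01166
  E          0.1284     4.266
  solve Keq expr → x = 0.01166; check Q = 258.7

[X]_eq = 0.1284 M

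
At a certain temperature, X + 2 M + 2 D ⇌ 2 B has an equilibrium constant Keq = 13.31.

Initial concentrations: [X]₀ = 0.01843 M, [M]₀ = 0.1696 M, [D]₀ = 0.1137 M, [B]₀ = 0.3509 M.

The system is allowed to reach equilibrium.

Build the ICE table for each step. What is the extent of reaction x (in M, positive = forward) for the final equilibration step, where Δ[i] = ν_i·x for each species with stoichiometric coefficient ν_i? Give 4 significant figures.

x = -0.1012 M

Q₀ = 1.7967e+04 vs Keq = 13.31 ⇒ Q>K, reverse
Step 1:
                   X          M          D          B
  I          0.01843     0.1696     0.1137     0.3509
  C           0.1012     0.2025     0.2025    -0.2025
  E           0.1197     0.3721     0.3162     0.1484
  solve Keq expr → x = -0.1012; check Q = 13.31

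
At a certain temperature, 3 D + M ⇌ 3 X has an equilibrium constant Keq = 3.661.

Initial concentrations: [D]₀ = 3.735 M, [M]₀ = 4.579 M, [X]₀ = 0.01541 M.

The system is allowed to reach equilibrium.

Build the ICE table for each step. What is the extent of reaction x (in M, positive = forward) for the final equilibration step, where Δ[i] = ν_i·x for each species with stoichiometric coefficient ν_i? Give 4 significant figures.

x = 0.8756 M

Q₀ = 1.5338e-08 vs Keq = 3.661 ⇒ Q<K, forward
Step 1:
                   D          M          X
  Initial      3.735      4.579    0.01541
  Change      -2.627    -0.8756      2.627
  Equil        1.108      3.703      2.642
  solve Keq expr → x = 0.8756; check Q = 3.661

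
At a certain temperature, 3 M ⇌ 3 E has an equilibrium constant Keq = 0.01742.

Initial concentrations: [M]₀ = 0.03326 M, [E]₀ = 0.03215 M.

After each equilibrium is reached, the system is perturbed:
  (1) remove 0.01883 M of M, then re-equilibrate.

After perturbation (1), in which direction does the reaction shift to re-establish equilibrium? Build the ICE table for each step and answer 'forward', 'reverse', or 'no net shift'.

Q₀ = 0.9032 vs Keq = 0.01742 ⇒ Q>K, reverse
Step 1:
                   M          E
  Initial    0.03326    0.03215
  Change     0.01868   -0.01868
  Equil      0.05194    0.01347
  solve Keq expr → x = -0.006228; check Q = 0.01742
Then remove 0.01883 M of M.
Step 2:
                   M          E
  Initial    0.03311    0.01347
  Change    0.003876  -0.003876
  Equil      0.03699   0.009589
  solve Keq expr → x = -0.001292; check Q = 0.01742

Direction: reverse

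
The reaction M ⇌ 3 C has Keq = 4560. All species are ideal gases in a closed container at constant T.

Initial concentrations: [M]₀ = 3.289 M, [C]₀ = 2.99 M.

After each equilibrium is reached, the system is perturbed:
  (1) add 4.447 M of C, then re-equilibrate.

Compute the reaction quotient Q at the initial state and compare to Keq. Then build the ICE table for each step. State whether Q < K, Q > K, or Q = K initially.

Q₀ = 8.127; Q < K (proceeds forward)

Q₀ = 8.127 vs Keq = 4560 ⇒ Q<K, forward
Step 1:
                    M           C
  I             3.289        2.99
  C             -2.93       8.791
  E            0.3586       11.78
  solve Keq expr → x = 2.93; check Q = 4560
Then add 4.447 M of C.
Step 2:
                    M           C
  I            0.3586       16.23
  C            0.3901       -1.17
  E            0.7487       15.06
  solve Keq expr → x = -0.3901; check Q = 4560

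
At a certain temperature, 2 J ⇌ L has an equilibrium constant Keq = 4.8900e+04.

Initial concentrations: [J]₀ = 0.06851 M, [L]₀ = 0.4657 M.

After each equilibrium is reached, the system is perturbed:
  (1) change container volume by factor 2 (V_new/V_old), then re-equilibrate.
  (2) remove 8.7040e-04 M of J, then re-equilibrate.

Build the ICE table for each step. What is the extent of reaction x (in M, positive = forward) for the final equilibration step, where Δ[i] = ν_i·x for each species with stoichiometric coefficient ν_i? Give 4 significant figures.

x = -4.3422e-04 M

Q₀ = 99.22 vs Keq = 4.8900e+04 ⇒ Q<K, forward
Step 1:
                   J          L
  init       0.06851     0.4657
  Δ         -0.06532    0.03266
  eq        0.003192     0.4984
  solve Keq expr → x = 0.03266; check Q = 4.8900e+04
Then change container volume by factor 2 (V_new/V_old).
Step 2:
                   J          L
  init      0.001596     0.2492
  Δ       6.5967e-04 -3.2984e-04
  eq        0.002256     0.2488
  solve Keq expr → x = -3.2984e-04; check Q = 4.8900e+04
Then remove 8.7040e-04 M of J.
Step 3:
                   J          L
  init      0.001385     0.2488
  Δ       8.6843e-04 -4.3422e-04
  eq        0.002254     0.2484
  solve Keq expr → x = -4.3422e-04; check Q = 4.8900e+04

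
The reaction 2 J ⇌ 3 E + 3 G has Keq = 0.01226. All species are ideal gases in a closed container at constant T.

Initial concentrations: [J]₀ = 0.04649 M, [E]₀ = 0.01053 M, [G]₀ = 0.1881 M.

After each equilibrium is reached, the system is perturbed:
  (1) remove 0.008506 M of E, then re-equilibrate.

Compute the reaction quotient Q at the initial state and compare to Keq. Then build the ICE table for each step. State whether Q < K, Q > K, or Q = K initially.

Q₀ = 3.5953e-06; Q < K (proceeds forward)

Q₀ = 3.5953e-06 vs Keq = 0.01226 ⇒ Q<K, forward
Step 1:
                    J           E           G
  Initial     0.04649     0.01053      0.1881
  Change     -0.03189     0.04784     0.04784
  Equil        0.0146     0.05837      0.2359
  solve Keq expr → x = 0.01595; check Q = 0.01226
Then remove 0.008506 M of E.
Step 2:
                    J           E           G
  Initial      0.0146     0.04986      0.2359
  Change    -0.001865    0.002797    0.002797
  Equil       0.01273     0.05266      0.2387
  solve Keq expr → x = 9.3247e-04; check Q = 0.01226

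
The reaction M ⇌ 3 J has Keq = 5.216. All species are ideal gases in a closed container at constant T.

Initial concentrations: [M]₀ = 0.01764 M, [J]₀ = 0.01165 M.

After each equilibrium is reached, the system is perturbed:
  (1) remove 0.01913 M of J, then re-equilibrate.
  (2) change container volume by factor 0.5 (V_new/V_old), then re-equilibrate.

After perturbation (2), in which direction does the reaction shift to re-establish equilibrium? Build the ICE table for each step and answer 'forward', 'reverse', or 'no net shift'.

Q₀ = 8.9635e-05 vs Keq = 5.216 ⇒ Q<K, forward
Step 1:
                  M         J
  init      0.01764   0.01165
  Δ        -0.01759   0.05277
  eq      5.1245e-05   0.06442
  solve Keq expr → x = 0.01759; check Q = 5.216
Then remove 0.01913 M of J.
Step 2:
                  M         J
  init    5.1245e-05   0.04529
  Δ       -3.3321e-05 9.9962e-05
  eq      1.7924e-05   0.04539
  solve Keq expr → x = 3.3321e-05; check Q = 5.216
Then change container volume by factor 0.5 (V_new/V_old).
Step 3:
                  M         J
  init    3.5848e-05   0.09077
  Δ       1.0604e-04 -3.1812e-04
  eq      1.4189e-04   0.09045
  solve Keq expr → x = -1.0604e-04; check Q = 5.216

Direction: reverse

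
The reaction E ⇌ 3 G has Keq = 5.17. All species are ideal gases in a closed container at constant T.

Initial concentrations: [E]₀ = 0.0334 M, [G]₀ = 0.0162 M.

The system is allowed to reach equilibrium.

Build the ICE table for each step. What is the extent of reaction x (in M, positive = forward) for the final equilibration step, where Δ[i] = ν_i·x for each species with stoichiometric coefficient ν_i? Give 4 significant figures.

Q₀ = 1.2729e-04 vs Keq = 5.17 ⇒ Q<K, forward
Step 1:
                    E           G
  init         0.0334      0.0162
  Δ           -0.0331     0.09931
  eq       2.9807e-04      0.1155
  solve Keq expr → x = 0.0331; check Q = 5.17

x = 0.0331 M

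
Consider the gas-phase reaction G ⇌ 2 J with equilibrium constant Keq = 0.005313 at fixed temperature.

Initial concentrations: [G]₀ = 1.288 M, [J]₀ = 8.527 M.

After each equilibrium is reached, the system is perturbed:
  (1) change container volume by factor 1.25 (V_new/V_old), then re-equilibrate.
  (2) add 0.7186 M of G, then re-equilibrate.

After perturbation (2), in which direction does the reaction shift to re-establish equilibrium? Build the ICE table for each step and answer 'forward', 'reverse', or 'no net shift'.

Direction: forward

Q₀ = 56.45 vs Keq = 0.005313 ⇒ Q>K, reverse
Step 1:
                    G           J
  init          1.288       8.527
  Δ             4.178      -8.357
  eq            5.466      0.1704
  solve Keq expr → x = -4.178; check Q = 0.005313
Then change container volume by factor 1.25 (V_new/V_old).
Step 2:
                    G           J
  init          4.373      0.1363
  Δ         -0.007977     0.01595
  eq            4.365      0.1523
  solve Keq expr → x = 0.007977; check Q = 0.005313
Then add 0.7186 M of G.
Step 3:
                    G           J
  init          5.084      0.1523
  Δ         -0.005981     0.01196
  eq            5.078      0.1642
  solve Keq expr → x = 0.005981; check Q = 0.005313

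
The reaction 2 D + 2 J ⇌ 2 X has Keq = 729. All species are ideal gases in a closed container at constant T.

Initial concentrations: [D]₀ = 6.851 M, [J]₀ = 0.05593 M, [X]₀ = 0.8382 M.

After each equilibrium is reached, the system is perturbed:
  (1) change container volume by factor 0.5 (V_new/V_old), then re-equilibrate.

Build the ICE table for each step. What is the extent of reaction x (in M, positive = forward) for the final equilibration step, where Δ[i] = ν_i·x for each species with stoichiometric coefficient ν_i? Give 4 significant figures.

x = 0.002414 M

Q₀ = 4.785 vs Keq = 729 ⇒ Q<K, forward
Step 1:
                   D          J          X
  Initial      6.851    0.05593     0.8382
  Change    -0.05109   -0.05109    0.05109
  Equil          6.8   0.004844     0.8893
  solve Keq expr → x = 0.02554; check Q = 729
Then change container volume by factor 0.5 (V_new/V_old).
Step 2:
                   D          J          X
  Initial       13.6   0.009687      1.779
  Change   -0.004829  -0.004829   0.004829
  Equil        13.59   0.004859      1.783
  solve Keq expr → x = 0.002414; check Q = 729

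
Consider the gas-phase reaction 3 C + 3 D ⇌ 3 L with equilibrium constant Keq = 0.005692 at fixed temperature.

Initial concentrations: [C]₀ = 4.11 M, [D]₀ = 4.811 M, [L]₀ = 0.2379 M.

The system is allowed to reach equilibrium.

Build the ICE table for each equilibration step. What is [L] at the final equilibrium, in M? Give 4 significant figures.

Q₀ = 1.7416e-06 vs Keq = 0.005692 ⇒ Q<K, forward
Step 1:
                    C           D           L
  I              4.11       4.811      0.2379
  C            -1.406      -1.406       1.406
  E             2.704       3.405       1.644
  solve Keq expr → x = 0.4687; check Q = 0.005692

[L]_eq = 1.644 M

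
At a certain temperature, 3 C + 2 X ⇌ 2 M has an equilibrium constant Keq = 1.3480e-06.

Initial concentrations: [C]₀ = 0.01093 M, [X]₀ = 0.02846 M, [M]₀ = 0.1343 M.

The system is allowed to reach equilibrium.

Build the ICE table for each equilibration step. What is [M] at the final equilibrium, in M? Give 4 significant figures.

[M]_eq = 1.8490e-05 M

Q₀ = 1.7054e+07 vs Keq = 1.3480e-06 ⇒ Q>K, reverse
Step 1:
                  C         X         M
  I         0.01093   0.02846    0.1343
  C          0.2014    0.1343   -0.1343
  E          0.2124    0.1627 1.8490e-05
  solve Keq expr → x = -0.06714; check Q = 1.3480e-06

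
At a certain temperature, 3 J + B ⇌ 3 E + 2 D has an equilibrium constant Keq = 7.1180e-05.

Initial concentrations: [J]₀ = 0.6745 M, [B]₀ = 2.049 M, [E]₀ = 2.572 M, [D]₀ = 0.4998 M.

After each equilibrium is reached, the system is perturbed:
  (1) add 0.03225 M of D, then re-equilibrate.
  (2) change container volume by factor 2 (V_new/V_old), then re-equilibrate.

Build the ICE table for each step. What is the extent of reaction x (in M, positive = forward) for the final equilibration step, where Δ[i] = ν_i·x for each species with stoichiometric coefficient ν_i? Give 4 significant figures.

x = 9.4175e-04 M

Q₀ = 6.76 vs Keq = 7.1180e-05 ⇒ Q>K, reverse
Step 1:
                  J         B         E         D
  Initial    0.6745     2.049     2.572    0.4998
  Change     0.7368    0.2456   -0.7368   -0.4912
  Equil       1.411     2.295     1.835  0.008618
  solve Keq expr → x = -0.2456; check Q = 7.1180e-05
Then add 0.03225 M of D.
Step 2:
                  J         B         E         D
  Initial     1.411     2.295     1.835   0.04087
  Change    0.04713   0.01571  -0.04713  -0.03142
  Equil       1.458      2.31     1.788  0.009446
  solve Keq expr → x = -0.01571; check Q = 7.1180e-05
Then change container volume by factor 2 (V_new/V_old).
Step 3:
                  J         B         E         D
  Initial    0.7292     1.155     0.894  0.004723
  Change  -0.002825 -9.4175e-04  0.002825  0.001883
  Equil      0.7264     1.154    0.8969  0.006606
  solve Keq expr → x = 9.4175e-04; check Q = 7.1180e-05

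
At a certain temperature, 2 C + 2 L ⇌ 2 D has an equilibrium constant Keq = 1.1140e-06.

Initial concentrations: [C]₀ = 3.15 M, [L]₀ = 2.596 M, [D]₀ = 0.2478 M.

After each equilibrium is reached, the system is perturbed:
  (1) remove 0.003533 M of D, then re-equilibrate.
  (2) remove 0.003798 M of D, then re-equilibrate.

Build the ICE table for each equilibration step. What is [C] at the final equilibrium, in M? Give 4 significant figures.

[C]_eq = 3.38 M

Q₀ = 9.1827e-04 vs Keq = 1.1140e-06 ⇒ Q>K, reverse
Step 1:
                  C         L         D
  Initial      3.15     2.596    0.2478
  Change     0.2377    0.2377   -0.2377
  Equil       3.388     2.834   0.01013
  solve Keq expr → x = -0.1188; check Q = 1.1140e-06
Then remove 0.003533 M of D.
Step 2:
                  C         L         D
  Initial     3.388     2.834  0.006599
  Change   -0.00351  -0.00351   0.00351
  Equil       3.384      2.83   0.01011
  solve Keq expr → x = 0.001755; check Q = 1.1140e-06
Then remove 0.003798 M of D.
Step 3:
                  C         L         D
  Initial     3.384      2.83  0.006311
  Change  -0.003773 -0.003773  0.003773
  Equil        3.38     2.826   0.01008
  solve Keq expr → x = 0.001887; check Q = 1.1140e-06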